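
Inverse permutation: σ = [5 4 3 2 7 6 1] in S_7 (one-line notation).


To find σ⁻¹, swap domain and range:
σ(1) = 5 → σ⁻¹(5) = 1
σ(2) = 4 → σ⁻¹(4) = 2
σ(3) = 3 → σ⁻¹(3) = 3
σ(4) = 2 → σ⁻¹(2) = 4
σ(5) = 7 → σ⁻¹(7) = 5
σ(6) = 6 → σ⁻¹(6) = 6
σ(7) = 1 → σ⁻¹(1) = 7

σ⁻¹ = [7 4 3 2 1 6 5]


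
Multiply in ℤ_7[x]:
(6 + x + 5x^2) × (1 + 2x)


Expand and collect like terms; reduce coefficients mod 7:
x^0: 6·1 = 6 ≡ 6 (mod 7)
x^1: 6·2 + 1·1 = 13 ≡ 6 (mod 7)
x^2: 1·2 + 5·1 = 7 ≡ 0 (mod 7)
x^3: 5·2 = 10 ≡ 3 (mod 7)
Result: 6 + 6x + 3x^3

f · g = 6 + 6x + 3x^3


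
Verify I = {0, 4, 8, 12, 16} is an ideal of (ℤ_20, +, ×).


Check ideal conditions for I = {0, 4, 8, 12, 16} in ℤ_20:
(1) I is an additive subgroup? Yes
(2) For r ∈ ℤ_20 and a ∈ I: r·a ∈ I? Yes

Yes, I is an ideal of ℤ_20


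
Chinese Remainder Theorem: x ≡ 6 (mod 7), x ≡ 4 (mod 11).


m₁ = 7, m₂ = 11, gcd = 1, so CRT applies. M = m₁·m₂ = 77
Let M₁ = M/m₁ = 11, M₂ = M/m₂ = 7
Find y₁ ≡ M₁⁻¹ (mod m₁): 11⁻¹ ≡ 2 (mod 7)
Find y₂ ≡ M₂⁻¹ (mod m₂): 7⁻¹ ≡ 8 (mod 11)
x = a₁·M₁·y₁ + a₂·M₂·y₂ = 6·11·2 + 4·7·8 = 356
Reduce mod 77: x ≡ 48
Check: 48 mod 7 = 6 ✓, 48 mod 11 = 4 ✓

x ≡ 48 (mod 77)


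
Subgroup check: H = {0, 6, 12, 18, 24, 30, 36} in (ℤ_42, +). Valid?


Subgroup test for H = {0, 6, 12, 18, 24, 30, 36} in (ℤ_42, +):
(1) 0 ∈ H? Yes
(2) Closure: for all a,b ∈ H, (a+b) mod 42 ∈ H? Yes
(3) Inverses: for all a ∈ H, -a mod 42 ∈ H? Yes

Yes, H is a subgroup of ℤ_42


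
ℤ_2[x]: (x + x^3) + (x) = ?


Add coefficients mod 2:
x^0: 0 + 0 = 0 (mod 2)
x^1: 1 + 1 = 0 (mod 2)
x^2: 0 + 0 = 0 (mod 2)
x^3: 1 + 0 = 1 (mod 2)
Result: x^3

f + g = x^3


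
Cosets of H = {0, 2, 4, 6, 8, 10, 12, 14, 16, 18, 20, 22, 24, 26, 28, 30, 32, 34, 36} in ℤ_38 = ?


H = {0, 2, 4, 6, 8, 10, 12, 14, 16, 18, 20, 22, 24, 26, 28, 30, 32, 34, 36}, |H| = 19
Number of cosets = |G|/|H| = 38/19 = 2
0 + H = {0, 2, 4, 6, 8, 10, 12, 14, 16, 18, 20, 22, 24, 26, 28, 30, 32, 34, 36}
1 + H = {1, 3, 5, 7, 9, 11, 13, 15, 17, 19, 21, 23, 25, 27, 29, 31, 33, 35, 37}

Cosets: 0+H={0,2,4,6,8,10,12,14,16,18,20,22,24,26,28,30,32,34,36}; 1+H={1,3,5,7,9,11,13,15,17,19,21,23,25,27,29,31,33,35,37}


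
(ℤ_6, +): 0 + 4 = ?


Operation: addition mod 6
0 + 4 = (a + b) mod 6 with a = 0, b = 4

0 + 4 = 4


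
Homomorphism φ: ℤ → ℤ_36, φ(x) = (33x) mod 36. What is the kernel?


Kernel = preimage of identity
ker(φ) = {x ∈ ℤ : 33x ≡ 0 (mod 36)}. gcd(33,36) = 3, so 33x ≡ 0 (mod 36) ⟺ x ≡ 0 (mod 36/3 = 12). Hence ker(φ) = 12ℤ

ker(φ) = 12ℤ


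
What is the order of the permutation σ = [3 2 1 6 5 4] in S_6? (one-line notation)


Cycle decomposition: (1 3) (4 6)
Cycle lengths: 2, 2
Order = lcm(2, 2) = 2

ord(σ) = 2


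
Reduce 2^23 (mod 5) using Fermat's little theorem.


Fermat's little theorem: if p is prime and gcd(a,p)=1, then a^(p-1) ≡ 1 (mod p)
p = 5 is prime, gcd(2,5) = 1
Reduce exponent: 23 mod 4 = 3
So 2^23 ≡ 2^3 (mod 5)
2^3 mod 5 = 3

2^23 ≡ 3 (mod 5)


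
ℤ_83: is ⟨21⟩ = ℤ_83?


g generates ℤ_n iff gcd(g, n) = 1
gcd(21, 83) = 1
Since gcd = 1, 21 is a generator.

Yes, 21 generates ℤ_83


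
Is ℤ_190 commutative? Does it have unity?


ℤ_190 is a commutative ring with unity 1; 190 = 2×95 is composite, so 2·95 ≡ 0 gives zero divisors (not an integral domain)
Commutative: Yes
Integral domain: No
Has unity: Yes

ℤ_190: Commutative=Yes, Unity=Yes


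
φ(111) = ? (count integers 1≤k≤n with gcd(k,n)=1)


Factor n: 111 = 3 × 37
φ(n) = n · ∏(1 - 1/p) over distinct primes p | n
φ(111) = 111 · (1 - 1/3) · (1 - 1/37) = 72

φ(111) = 72


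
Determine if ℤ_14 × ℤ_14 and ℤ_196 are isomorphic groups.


Comparing ℤ_14 × ℤ_14 and ℤ_196:
gcd(14,14) = 14 ≠ 1. Max element order in ℤ_14×ℤ_14 is lcm(14,14) = 14 < 196, so it has no element of order 196

No, ℤ_14 × ℤ_14 ≇ ℤ_196


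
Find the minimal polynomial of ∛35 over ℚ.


∛35 satisfies x³ - 35 = 0, irreducible over ℚ (no rational root; 35 is not a perfect cube)

Minimal polynomial: x³ - 35


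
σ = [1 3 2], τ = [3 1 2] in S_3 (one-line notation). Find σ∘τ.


σ∘τ: apply τ first, then σ
1 →τ 3 →σ 2
2 →τ 1 →σ 1
3 →τ 2 →σ 3

σ∘τ = [2 1 3]


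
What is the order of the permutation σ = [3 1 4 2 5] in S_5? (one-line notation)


Cycle decomposition: (1 3 4 2)
Cycle lengths: 4
Order = lcm(4) = 4

ord(σ) = 4


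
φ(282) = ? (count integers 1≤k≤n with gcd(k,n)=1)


Factor n: 282 = 2 × 3 × 47
φ(n) = n · ∏(1 - 1/p) over distinct primes p | n
φ(282) = 282 · (1 - 1/2) · (1 - 1/3) · (1 - 1/47) = 92

φ(282) = 92


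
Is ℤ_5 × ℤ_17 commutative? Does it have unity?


Direct product ring; commutative with unity (1,1); but (1,0)·(0,1) = (0,0) gives zero divisors, so not an integral domain
Commutative: Yes
Integral domain: No
Has unity: Yes

ℤ_5 × ℤ_17: Commutative=Yes, Unity=Yes


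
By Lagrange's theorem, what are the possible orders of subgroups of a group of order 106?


Lagrange's theorem: |H| divides |G|
|G| = 106
Divisors of 106: 1, 2, 53, 106

Possible subgroup orders: {1, 2, 53, 106}


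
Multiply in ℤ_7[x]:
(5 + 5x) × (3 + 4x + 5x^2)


Expand and collect like terms; reduce coefficients mod 7:
x^0: 5·3 = 15 ≡ 1 (mod 7)
x^1: 5·4 + 5·3 = 35 ≡ 0 (mod 7)
x^2: 5·5 + 5·4 = 45 ≡ 3 (mod 7)
x^3: 5·5 = 25 ≡ 4 (mod 7)
Result: 1 + 3x^2 + 4x^3

f · g = 1 + 3x^2 + 4x^3


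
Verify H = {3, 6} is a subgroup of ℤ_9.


Subgroup test for H = {3, 6} in (ℤ_9, +):
(1) 0 ∈ H? No
(2) Closure: for all a,b ∈ H, (a+b) mod 9 ∈ H? No  [counterexample: 3 + 6 = 0 ∉ H]
(3) Inverses: for all a ∈ H, -a mod 9 ∈ H? Yes

No, H is not a subgroup of ℤ_9


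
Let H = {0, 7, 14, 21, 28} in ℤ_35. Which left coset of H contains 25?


25 + H = {25 + h (mod 35) : h ∈ H}
25+0=25, 25+7=32, 25+14=4, 25+21=11, 25+28=18
25 + H = {4, 11, 18, 25, 32} = 4 + H

25 + H = {4, 11, 18, 25, 32}


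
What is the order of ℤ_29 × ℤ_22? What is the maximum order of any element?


|ℤ_29 × ℤ_22| = 29 × 22 = 638
Max element order = lcm(29,22) = 638
Cyclic? Yes (gcd=1)

|ℤ_29×ℤ_22| = 638, max element order = 638


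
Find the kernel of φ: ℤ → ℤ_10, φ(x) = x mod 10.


Kernel = preimage of identity
ker(φ) = {x ∈ ℤ : x ≡ 0 (mod 10)} = 10ℤ = {0, ±10, ±20, ...}

ker(φ) = 10ℤ


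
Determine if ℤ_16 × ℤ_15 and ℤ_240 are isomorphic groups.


Comparing ℤ_16 × ℤ_15 and ℤ_240:
gcd(16,15) = 1, so ℤ_16 × ℤ_15 ≅ ℤ_240 (CRT)

Yes, ℤ_16 × ℤ_15 ≅ ℤ_240


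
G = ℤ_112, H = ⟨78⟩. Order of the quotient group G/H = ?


|⟨78⟩| = n / gcd(78, 112) = 112 / 2 = 56
H is normal (ℤ_112 is abelian).
|G/H| = |G| / |H| = 112 / 56 = 2

|G/H| = 2


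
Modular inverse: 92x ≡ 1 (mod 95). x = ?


Use the extended Euclidean algorithm to write 1 = 92·s + 95·t; then s mod 95 is the inverse.
Euclidean algorithm:
  92 = 0·95 + 92
  95 = 1·92 + 3
  92 = 30·3 + 2
  3 = 1·2 + 1
  2 = 2·1 + 0
gcd(92,95) = 1
Back-substitution gives: 92·(-32) + 95·(31) = 1
So 92⁻¹ ≡ -32 ≡ 63 (mod 95)
Check: 92 × 63 = 5796 ≡ 1 (mod 95) ✓

92⁻¹ ≡ 63 (mod 95)


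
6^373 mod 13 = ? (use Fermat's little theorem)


Fermat's little theorem: if p is prime and gcd(a,p)=1, then a^(p-1) ≡ 1 (mod p)
p = 13 is prime, gcd(6,13) = 1
Reduce exponent: 373 mod 12 = 1
So 6^373 ≡ 6^1 (mod 13)
6^1 mod 13 = 6

6^373 ≡ 6 (mod 13)


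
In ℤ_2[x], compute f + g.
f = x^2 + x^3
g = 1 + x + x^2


Add coefficients mod 2:
x^0: 0 + 1 = 1 (mod 2)
x^1: 0 + 1 = 1 (mod 2)
x^2: 1 + 1 = 0 (mod 2)
x^3: 1 + 0 = 1 (mod 2)
Result: 1 + x + x^3

f + g = 1 + x + x^3


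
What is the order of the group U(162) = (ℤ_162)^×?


U(n) is the group of units mod n; |U(n)| = φ(n)
|U(162)| = φ(162) = 54

|U(162) = (ℤ_162)^×| = 54


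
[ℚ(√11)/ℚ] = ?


√11 has minimal polynomial x² - 11 (irreducible over ℚ since 11 is squarefree)

[ℚ(√11)/ℚ] = 2


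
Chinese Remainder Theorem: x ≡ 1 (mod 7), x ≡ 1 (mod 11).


m₁ = 7, m₂ = 11, gcd = 1, so CRT applies. M = m₁·m₂ = 77
Let M₁ = M/m₁ = 11, M₂ = M/m₂ = 7
Find y₁ ≡ M₁⁻¹ (mod m₁): 11⁻¹ ≡ 2 (mod 7)
Find y₂ ≡ M₂⁻¹ (mod m₂): 7⁻¹ ≡ 8 (mod 11)
x = a₁·M₁·y₁ + a₂·M₂·y₂ = 1·11·2 + 1·7·8 = 78
Reduce mod 77: x ≡ 1
Check: 1 mod 7 = 1 ✓, 1 mod 11 = 1 ✓

x ≡ 1 (mod 77)


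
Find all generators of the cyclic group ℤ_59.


g generates ℤ_n iff gcd(g,n) = 1
Prime factors of 59: 59
Generators are g ∈ {1,...,58} not divisible by any of these primes.
Generators: {1, 2, 3, 4, 5, 6, 7, 8, 9, 10, 11, 12, 13, 14, 15, 16, 17, 18, 19, 20, 21, 22, 23, 24, 25, 26, 27, 28, 29, 30, 31, 32, 33, 34, 35, 36, 37, 38, 39, 40, 41, 42, 43, 44, 45, 46, 47, 48, 49, 50, 51, 52, 53, 54, 55, 56, 57, 58}
Number of generators = φ(59) = 58

Generators of ℤ_59 = {1, 2, 3, 4, 5, 6, 7, 8, 9, 10, 11, 12, 13, 14, 15, 16, 17, 18, 19, 20, 21, 22, 23, 24, 25, 26, 27, 28, 29, 30, 31, 32, 33, 34, 35, 36, 37, 38, 39, 40, 41, 42, 43, 44, 45, 46, 47, 48, 49, 50, 51, 52, 53, 54, 55, 56, 57, 58}


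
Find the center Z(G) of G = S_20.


Z(G) = {g ∈ G | gx = xg for all x ∈ G}
S_n is non-abelian for n ≥ 3; Z(S_20) is trivial

Z(S_20) = {e}


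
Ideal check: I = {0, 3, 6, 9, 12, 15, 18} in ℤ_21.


Check ideal conditions for I = {0, 3, 6, 9, 12, 15, 18} in ℤ_21:
(1) I is an additive subgroup? Yes
(2) For r ∈ ℤ_21 and a ∈ I: r·a ∈ I? Yes

Yes, I is an ideal of ℤ_21


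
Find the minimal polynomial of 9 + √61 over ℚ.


Let α = 9 + √61. Then α - 9 = √61, so (α - 9)² = 61, giving α² - 18α + 20 = 0. Degree 2 and α ∉ ℚ, so this is the minimal polynomial.

Minimal polynomial: x² - 18x + 20


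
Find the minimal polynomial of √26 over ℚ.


√26 satisfies x² - 26 = 0, irreducible over ℚ since 26 is squarefree

Minimal polynomial: x² - 26


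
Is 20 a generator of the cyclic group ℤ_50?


g generates ℤ_n iff gcd(g, n) = 1
gcd(20, 50) = 10
Since gcd = 10 ≠ 1, ⟨20⟩ has order 5 < 50, so 20 is not a generator.

No, 20 does not generate ℤ_50


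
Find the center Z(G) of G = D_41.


Z(G) = {g ∈ G | gx = xg for all x ∈ G}
For odd n, Z(D_n) = {e}: no nontrivial rotation commutes with all reflections

Z(D_41) = {e}


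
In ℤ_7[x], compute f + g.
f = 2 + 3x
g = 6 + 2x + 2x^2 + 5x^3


Add coefficients mod 7:
x^0: 2 + 6 = 1 (mod 7)
x^1: 3 + 2 = 5 (mod 7)
x^2: 0 + 2 = 2 (mod 7)
x^3: 0 + 5 = 5 (mod 7)
Result: 1 + 5x + 2x^2 + 5x^3

f + g = 1 + 5x + 2x^2 + 5x^3


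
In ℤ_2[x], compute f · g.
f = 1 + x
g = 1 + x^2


Expand and collect like terms; reduce coefficients mod 2:
x^0: 1·1 = 1 ≡ 1 (mod 2)
x^1: 1·0 + 1·1 = 1 ≡ 1 (mod 2)
x^2: 1·1 + 1·0 = 1 ≡ 1 (mod 2)
x^3: 1·1 = 1 ≡ 1 (mod 2)
Result: 1 + x + x^2 + x^3

f · g = 1 + x + x^2 + x^3


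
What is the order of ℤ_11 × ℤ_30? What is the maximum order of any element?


|ℤ_11 × ℤ_30| = 11 × 30 = 330
Max element order = lcm(11,30) = 330
Cyclic? Yes (gcd=1)

|ℤ_11×ℤ_30| = 330, max element order = 330


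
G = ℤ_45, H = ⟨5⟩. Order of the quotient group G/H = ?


|⟨5⟩| = n / gcd(5, 45) = 45 / 5 = 9
H is normal (ℤ_45 is abelian).
|G/H| = |G| / |H| = 45 / 9 = 5

|G/H| = 5


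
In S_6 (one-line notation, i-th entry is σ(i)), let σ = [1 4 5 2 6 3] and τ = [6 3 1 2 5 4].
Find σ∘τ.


σ∘τ: apply τ first, then σ
1 →τ 6 →σ 3
2 →τ 3 →σ 5
3 →τ 1 →σ 1
4 →τ 2 →σ 4
5 →τ 5 →σ 6
6 →τ 4 →σ 2

σ∘τ = [3 5 1 4 6 2]


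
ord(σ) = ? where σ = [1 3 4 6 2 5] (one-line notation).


Cycle decomposition: (2 3 4 6 5)
Cycle lengths: 5
Order = lcm(5) = 5

ord(σ) = 5


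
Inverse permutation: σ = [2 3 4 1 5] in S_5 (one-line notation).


To find σ⁻¹, swap domain and range:
σ(1) = 2 → σ⁻¹(2) = 1
σ(2) = 3 → σ⁻¹(3) = 2
σ(3) = 4 → σ⁻¹(4) = 3
σ(4) = 1 → σ⁻¹(1) = 4
σ(5) = 5 → σ⁻¹(5) = 5

σ⁻¹ = [4 1 2 3 5]


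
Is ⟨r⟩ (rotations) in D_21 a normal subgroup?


H = ⟨r⟩ (rotations) in D_21
The rotation subgroup ⟨r⟩ has index 2 in D_21, so it is normal

Yes, normal subgroup


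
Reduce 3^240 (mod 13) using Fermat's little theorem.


Fermat's little theorem: if p is prime and gcd(a,p)=1, then a^(p-1) ≡ 1 (mod p)
p = 13 is prime, gcd(3,13) = 1
Reduce exponent: 240 mod 12 = 0
So 3^240 ≡ 3^0 (mod 13)
3^0 = 1

3^240 ≡ 1 (mod 13)


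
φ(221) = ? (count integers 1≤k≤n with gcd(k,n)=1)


Factor n: 221 = 13 × 17
φ(n) = n · ∏(1 - 1/p) over distinct primes p | n
φ(221) = 221 · (1 - 1/13) · (1 - 1/17) = 192

φ(221) = 192


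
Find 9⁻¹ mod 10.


Use the extended Euclidean algorithm to write 1 = 9·s + 10·t; then s mod 10 is the inverse.
Euclidean algorithm:
  9 = 0·10 + 9
  10 = 1·9 + 1
  9 = 9·1 + 0
gcd(9,10) = 1
Back-substitution gives: 9·(-1) + 10·(1) = 1
So 9⁻¹ ≡ -1 ≡ 9 (mod 10)
Check: 9 × 9 = 81 ≡ 1 (mod 10) ✓

9⁻¹ ≡ 9 (mod 10)


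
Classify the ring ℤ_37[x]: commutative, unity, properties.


ℤ_37 is a field (n prime), so ℤ_37[x] is a commutative integral domain with unity
Commutative: Yes
Integral domain: Yes
Has unity: Yes

ℤ_37[x]: Commutative=Yes, Unity=Yes


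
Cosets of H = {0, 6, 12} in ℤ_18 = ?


H = {0, 6, 12}, |H| = 3
Number of cosets = |G|/|H| = 18/3 = 6
0 + H = {0, 6, 12}
1 + H = {1, 7, 13}
2 + H = {2, 8, 14}
3 + H = {3, 9, 15}
4 + H = {4, 10, 16}
5 + H = {5, 11, 17}

Cosets: 0+H={0,6,12}; 1+H={1,7,13}; 2+H={2,8,14}; 3+H={3,9,15}; 4+H={4,10,16}; 5+H={5,11,17}


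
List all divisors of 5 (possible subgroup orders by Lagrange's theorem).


Lagrange's theorem: |H| divides |G|
|G| = 5
Divisors of 5: 1, 5

Possible subgroup orders: {1, 5}


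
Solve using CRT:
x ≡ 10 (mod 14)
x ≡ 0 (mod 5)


m₁ = 14, m₂ = 5, gcd = 1, so CRT applies. M = m₁·m₂ = 70
Let M₁ = M/m₁ = 5, M₂ = M/m₂ = 14
Find y₁ ≡ M₁⁻¹ (mod m₁): 5⁻¹ ≡ 3 (mod 14)
Find y₂ ≡ M₂⁻¹ (mod m₂): 14⁻¹ ≡ 4 (mod 5)
x = a₁·M₁·y₁ + a₂·M₂·y₂ = 10·5·3 + 0·14·4 = 150
Reduce mod 70: x ≡ 10
Check: 10 mod 14 = 10 ✓, 10 mod 5 = 0 ✓

x ≡ 10 (mod 70)


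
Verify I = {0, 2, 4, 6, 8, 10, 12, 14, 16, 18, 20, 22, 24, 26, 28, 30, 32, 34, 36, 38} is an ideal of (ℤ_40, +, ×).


Check ideal conditions for I = {0, 2, 4, 6, 8, 10, 12, 14, 16, 18, 20, 22, 24, 26, 28, 30, 32, 34, 36, 38} in ℤ_40:
(1) I is an additive subgroup? Yes
(2) For r ∈ ℤ_40 and a ∈ I: r·a ∈ I? Yes

Yes, I is an ideal of ℤ_40


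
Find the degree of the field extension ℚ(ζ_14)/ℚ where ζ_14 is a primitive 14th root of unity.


[ℚ(ζ_n):ℚ] = deg Φ_n(x) = φ(n). Here φ(14) = 6

[ℚ(ζ_14)/ℚ where ζ_14 is a primitive 14th root of unity] = 6


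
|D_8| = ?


|D_n| = 2n (n rotations and n reflections)
|D_8| = 2×8 = 16

|D_8| = 16


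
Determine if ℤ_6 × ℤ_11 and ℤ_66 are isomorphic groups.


Comparing ℤ_6 × ℤ_11 and ℤ_66:
gcd(6,11) = 1, so ℤ_6 × ℤ_11 ≅ ℤ_66 (CRT)

Yes, ℤ_6 × ℤ_11 ≅ ℤ_66


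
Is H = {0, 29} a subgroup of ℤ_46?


Subgroup test for H = {0, 29} in (ℤ_46, +):
(1) 0 ∈ H? Yes
(2) Closure: for all a,b ∈ H, (a+b) mod 46 ∈ H? No  [counterexample: 29 + 29 = 12 ∉ H]
(3) Inverses: for all a ∈ H, -a mod 46 ∈ H? No

No, H is not a subgroup of ℤ_46


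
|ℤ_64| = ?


ℤ_n has n elements.

|ℤ_64| = 64


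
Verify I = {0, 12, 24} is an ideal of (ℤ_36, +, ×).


Check ideal conditions for I = {0, 12, 24} in ℤ_36:
(1) I is an additive subgroup? Yes
(2) For r ∈ ℤ_36 and a ∈ I: r·a ∈ I? Yes

Yes, I is an ideal of ℤ_36


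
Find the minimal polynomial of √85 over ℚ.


√85 satisfies x² - 85 = 0, irreducible over ℚ since 85 is squarefree

Minimal polynomial: x² - 85


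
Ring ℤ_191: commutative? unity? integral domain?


ℤ_191 is a commutative ring with unity 1; 191 is prime, so ℤ_191 is a field (hence an integral domain)
Commutative: Yes
Integral domain: Yes
Has unity: Yes

ℤ_191: Commutative=Yes, Unity=Yes


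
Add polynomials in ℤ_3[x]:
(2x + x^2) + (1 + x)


Add coefficients mod 3:
x^0: 0 + 1 = 1 (mod 3)
x^1: 2 + 1 = 0 (mod 3)
x^2: 1 + 0 = 1 (mod 3)
Result: 1 + x^2

f + g = 1 + x^2


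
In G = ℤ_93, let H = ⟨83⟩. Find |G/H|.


|⟨83⟩| = n / gcd(83, 93) = 93 / 1 = 93
H is normal (ℤ_93 is abelian).
|G/H| = |G| / |H| = 93 / 93 = 1

|G/H| = 1


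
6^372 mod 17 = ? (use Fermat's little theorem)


Fermat's little theorem: if p is prime and gcd(a,p)=1, then a^(p-1) ≡ 1 (mod p)
p = 17 is prime, gcd(6,17) = 1
Reduce exponent: 372 mod 16 = 4
So 6^372 ≡ 6^4 (mod 17)
6^4 mod 17 = 4

6^372 ≡ 4 (mod 17)


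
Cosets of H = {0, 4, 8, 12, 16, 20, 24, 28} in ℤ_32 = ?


H = {0, 4, 8, 12, 16, 20, 24, 28}, |H| = 8
Number of cosets = |G|/|H| = 32/8 = 4
0 + H = {0, 4, 8, 12, 16, 20, 24, 28}
1 + H = {1, 5, 9, 13, 17, 21, 25, 29}
2 + H = {2, 6, 10, 14, 18, 22, 26, 30}
3 + H = {3, 7, 11, 15, 19, 23, 27, 31}

Cosets: 0+H={0,4,8,12,16,20,24,28}; 1+H={1,5,9,13,17,21,25,29}; 2+H={2,6,10,14,18,22,26,30}; 3+H={3,7,11,15,19,23,27,31}


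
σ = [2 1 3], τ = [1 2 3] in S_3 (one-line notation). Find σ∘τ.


σ∘τ: apply τ first, then σ
1 →τ 1 →σ 2
2 →τ 2 →σ 1
3 →τ 3 →σ 3

σ∘τ = [2 1 3]


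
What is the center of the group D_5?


Z(G) = {g ∈ G | gx = xg for all x ∈ G}
For odd n, Z(D_n) = {e}: no nontrivial rotation commutes with all reflections

Z(D_5) = {e}


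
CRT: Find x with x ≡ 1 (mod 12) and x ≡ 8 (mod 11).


m₁ = 12, m₂ = 11, gcd = 1, so CRT applies. M = m₁·m₂ = 132
Let M₁ = M/m₁ = 11, M₂ = M/m₂ = 12
Find y₁ ≡ M₁⁻¹ (mod m₁): 11⁻¹ ≡ 11 (mod 12)
Find y₂ ≡ M₂⁻¹ (mod m₂): 12⁻¹ ≡ 1 (mod 11)
x = a₁·M₁·y₁ + a₂·M₂·y₂ = 1·11·11 + 8·12·1 = 217
Reduce mod 132: x ≡ 85
Check: 85 mod 12 = 1 ✓, 85 mod 11 = 8 ✓

x ≡ 85 (mod 132)


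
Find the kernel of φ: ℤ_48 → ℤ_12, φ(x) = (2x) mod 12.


Kernel = preimage of identity
ker(φ) = {x ∈ ℤ_48 : 2x ≡ 0 (mod 12)}. Since 12 | 48, φ is well-defined. The kernel is the cyclic subgroup ⟨6⟩ of ℤ_48 (order 8), i.e. {0, 6, 12, 18, 24, 30, 36, 42}

ker(φ) = {0, 6, 12, 18, 24, 30, 36, 42}


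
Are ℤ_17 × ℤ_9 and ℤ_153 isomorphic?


Comparing ℤ_17 × ℤ_9 and ℤ_153:
gcd(17,9) = 1, so ℤ_17 × ℤ_9 ≅ ℤ_153 (CRT)

Yes, ℤ_17 × ℤ_9 ≅ ℤ_153


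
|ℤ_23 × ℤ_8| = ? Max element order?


|ℤ_23 × ℤ_8| = 23 × 8 = 184
Max element order = lcm(23,8) = 184
Cyclic? Yes (gcd=1)

|ℤ_23×ℤ_8| = 184, max element order = 184


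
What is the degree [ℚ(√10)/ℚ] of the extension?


√10 has minimal polynomial x² - 10 (irreducible over ℚ since 10 is squarefree)

[ℚ(√10)/ℚ] = 2


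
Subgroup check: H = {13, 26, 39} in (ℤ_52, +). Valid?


Subgroup test for H = {13, 26, 39} in (ℤ_52, +):
(1) 0 ∈ H? No
(2) Closure: for all a,b ∈ H, (a+b) mod 52 ∈ H? No  [counterexample: 13 + 39 = 0 ∉ H]
(3) Inverses: for all a ∈ H, -a mod 52 ∈ H? Yes

No, H is not a subgroup of ℤ_52


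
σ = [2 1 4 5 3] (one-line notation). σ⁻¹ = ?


To find σ⁻¹, swap domain and range:
σ(1) = 2 → σ⁻¹(2) = 1
σ(2) = 1 → σ⁻¹(1) = 2
σ(3) = 4 → σ⁻¹(4) = 3
σ(4) = 5 → σ⁻¹(5) = 4
σ(5) = 3 → σ⁻¹(3) = 5

σ⁻¹ = [2 1 5 3 4]


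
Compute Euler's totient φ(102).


Factor n: 102 = 2 × 3 × 17
φ(n) = n · ∏(1 - 1/p) over distinct primes p | n
φ(102) = 102 · (1 - 1/2) · (1 - 1/3) · (1 - 1/17) = 32

φ(102) = 32


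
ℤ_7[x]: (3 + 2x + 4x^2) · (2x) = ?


Expand and collect like terms; reduce coefficients mod 7:
x^0: 3·0 = 0 ≡ 0 (mod 7)
x^1: 3·2 + 2·0 = 6 ≡ 6 (mod 7)
x^2: 2·2 + 4·0 = 4 ≡ 4 (mod 7)
x^3: 4·2 = 8 ≡ 1 (mod 7)
Result: 6x + 4x^2 + x^3

f · g = 6x + 4x^2 + x^3


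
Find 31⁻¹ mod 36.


Use the extended Euclidean algorithm to write 1 = 31·s + 36·t; then s mod 36 is the inverse.
Euclidean algorithm:
  31 = 0·36 + 31
  36 = 1·31 + 5
  31 = 6·5 + 1
  5 = 5·1 + 0
gcd(31,36) = 1
Back-substitution gives: 31·(7) + 36·(-6) = 1
So 31⁻¹ ≡ 7 ≡ 7 (mod 36)
Check: 31 × 7 = 217 ≡ 1 (mod 36) ✓

31⁻¹ ≡ 7 (mod 36)


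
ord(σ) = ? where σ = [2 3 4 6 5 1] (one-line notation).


Cycle decomposition: (1 2 3 4 6)
Cycle lengths: 5
Order = lcm(5) = 5

ord(σ) = 5


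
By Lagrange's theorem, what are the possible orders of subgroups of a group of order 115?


Lagrange's theorem: |H| divides |G|
|G| = 115
Divisors of 115: 1, 5, 23, 115

Possible subgroup orders: {1, 5, 23, 115}


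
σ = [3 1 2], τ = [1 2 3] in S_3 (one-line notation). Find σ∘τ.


σ∘τ: apply τ first, then σ
1 →τ 1 →σ 3
2 →τ 2 →σ 1
3 →τ 3 →σ 2

σ∘τ = [3 1 2]


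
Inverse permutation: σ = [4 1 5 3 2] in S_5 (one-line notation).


To find σ⁻¹, swap domain and range:
σ(1) = 4 → σ⁻¹(4) = 1
σ(2) = 1 → σ⁻¹(1) = 2
σ(3) = 5 → σ⁻¹(5) = 3
σ(4) = 3 → σ⁻¹(3) = 4
σ(5) = 2 → σ⁻¹(2) = 5

σ⁻¹ = [2 5 4 1 3]


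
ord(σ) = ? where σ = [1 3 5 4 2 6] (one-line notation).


Cycle decomposition: (2 3 5)
Cycle lengths: 3
Order = lcm(3) = 3

ord(σ) = 3


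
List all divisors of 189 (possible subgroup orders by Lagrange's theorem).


Lagrange's theorem: |H| divides |G|
|G| = 189
Divisors of 189: 1, 3, 7, 9, 21, 27, 63, 189

Possible subgroup orders: {1, 3, 7, 9, 21, 27, 63, 189}


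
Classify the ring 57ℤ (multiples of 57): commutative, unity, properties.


57ℤ is a commutative ring under +,× but has no multiplicative identity (1 ∉ 57ℤ); it has no zero divisors, but without unity it is not an integral domain
Commutative: Yes
Integral domain: No
Has unity: No

57ℤ (multiples of 57): Commutative=Yes, Unity=No


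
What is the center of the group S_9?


Z(G) = {g ∈ G | gx = xg for all x ∈ G}
S_n is non-abelian for n ≥ 3; Z(S_9) is trivial

Z(S_9) = {e}


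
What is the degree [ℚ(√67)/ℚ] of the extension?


√67 has minimal polynomial x² - 67 (irreducible over ℚ since 67 is squarefree)

[ℚ(√67)/ℚ] = 2


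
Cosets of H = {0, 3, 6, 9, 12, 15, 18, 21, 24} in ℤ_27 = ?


H = {0, 3, 6, 9, 12, 15, 18, 21, 24}, |H| = 9
Number of cosets = |G|/|H| = 27/9 = 3
0 + H = {0, 3, 6, 9, 12, 15, 18, 21, 24}
1 + H = {1, 4, 7, 10, 13, 16, 19, 22, 25}
2 + H = {2, 5, 8, 11, 14, 17, 20, 23, 26}

Cosets: 0+H={0,3,6,9,12,15,18,21,24}; 1+H={1,4,7,10,13,16,19,22,25}; 2+H={2,5,8,11,14,17,20,23,26}


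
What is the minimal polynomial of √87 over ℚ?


√87 satisfies x² - 87 = 0, irreducible over ℚ since 87 is squarefree

Minimal polynomial: x² - 87


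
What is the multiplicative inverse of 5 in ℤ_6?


Use the extended Euclidean algorithm to write 1 = 5·s + 6·t; then s mod 6 is the inverse.
Euclidean algorithm:
  5 = 0·6 + 5
  6 = 1·5 + 1
  5 = 5·1 + 0
gcd(5,6) = 1
Back-substitution gives: 5·(-1) + 6·(1) = 1
So 5⁻¹ ≡ -1 ≡ 5 (mod 6)
Check: 5 × 5 = 25 ≡ 1 (mod 6) ✓

5⁻¹ ≡ 5 (mod 6)


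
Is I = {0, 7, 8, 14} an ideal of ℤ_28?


Check ideal conditions for I = {0, 7, 8, 14} in ℤ_28:
(1) I is an additive subgroup? No
(2) For r ∈ ℤ_28 and a ∈ I: r·a ∈ I? No  [counterexample: r=2, a=8, r·a mod 28 = 16 ∉ I]

No, I is not an ideal of ℤ_28


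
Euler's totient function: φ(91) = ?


Factor n: 91 = 7 × 13
φ(n) = n · ∏(1 - 1/p) over distinct primes p | n
φ(91) = 91 · (1 - 1/7) · (1 - 1/13) = 72

φ(91) = 72


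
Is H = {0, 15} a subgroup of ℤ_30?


Subgroup test for H = {0, 15} in (ℤ_30, +):
(1) 0 ∈ H? Yes
(2) Closure: for all a,b ∈ H, (a+b) mod 30 ∈ H? Yes
(3) Inverses: for all a ∈ H, -a mod 30 ∈ H? Yes

Yes, H is a subgroup of ℤ_30


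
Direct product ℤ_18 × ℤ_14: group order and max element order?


|ℤ_18 × ℤ_14| = 18 × 14 = 252
Max element order = lcm(18,14) = 126
Cyclic? No (gcd=2)

|ℤ_18×ℤ_14| = 252, max element order = 126


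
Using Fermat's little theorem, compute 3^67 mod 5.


Fermat's little theorem: if p is prime and gcd(a,p)=1, then a^(p-1) ≡ 1 (mod p)
p = 5 is prime, gcd(3,5) = 1
Reduce exponent: 67 mod 4 = 3
So 3^67 ≡ 3^3 (mod 5)
3^3 mod 5 = 2

3^67 ≡ 2 (mod 5)


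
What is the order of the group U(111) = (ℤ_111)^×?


U(n) is the group of units mod n; |U(n)| = φ(n)
|U(111)| = φ(111) = 72

|U(111) = (ℤ_111)^×| = 72


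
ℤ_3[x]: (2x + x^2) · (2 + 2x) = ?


Expand and collect like terms; reduce coefficients mod 3:
x^0: 0·2 = 0 ≡ 0 (mod 3)
x^1: 0·2 + 2·2 = 4 ≡ 1 (mod 3)
x^2: 2·2 + 1·2 = 6 ≡ 0 (mod 3)
x^3: 1·2 = 2 ≡ 2 (mod 3)
Result: x + 2x^3

f · g = x + 2x^3


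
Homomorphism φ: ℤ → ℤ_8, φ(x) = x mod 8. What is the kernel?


Kernel = preimage of identity
ker(φ) = {x ∈ ℤ : x ≡ 0 (mod 8)} = 8ℤ = {0, ±8, ±16, ...}

ker(φ) = 8ℤ


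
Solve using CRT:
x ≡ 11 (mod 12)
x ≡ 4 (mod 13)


m₁ = 12, m₂ = 13, gcd = 1, so CRT applies. M = m₁·m₂ = 156
Let M₁ = M/m₁ = 13, M₂ = M/m₂ = 12
Find y₁ ≡ M₁⁻¹ (mod m₁): 13⁻¹ ≡ 1 (mod 12)
Find y₂ ≡ M₂⁻¹ (mod m₂): 12⁻¹ ≡ 12 (mod 13)
x = a₁·M₁·y₁ + a₂·M₂·y₂ = 11·13·1 + 4·12·12 = 719
Reduce mod 156: x ≡ 95
Check: 95 mod 12 = 11 ✓, 95 mod 13 = 4 ✓

x ≡ 95 (mod 156)


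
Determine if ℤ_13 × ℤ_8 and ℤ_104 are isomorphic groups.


Comparing ℤ_13 × ℤ_8 and ℤ_104:
gcd(13,8) = 1, so ℤ_13 × ℤ_8 ≅ ℤ_104 (CRT)

Yes, ℤ_13 × ℤ_8 ≅ ℤ_104


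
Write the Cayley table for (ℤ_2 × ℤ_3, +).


Elements: {(0,0), (0,1), (0,2), (1,0), (1,1), (1,2)}
Operation: componentwise addition mod (2, 3)
Entry (a, b) = ((a₁+b₁) mod 2, (a₂+b₂) mod 3)

Cayley table:
      | (0,0) | (0,1) | (0,2) | (1,0) | (1,1) | (1,2)
(0,0) | (0,0) | (0,1) | (0,2) | (1,0) | (1,1) | (1,2)
(0,1) | (0,1) | (0,2) | (0,0) | (1,1) | (1,2) | (1,0)
(0,2) | (0,2) | (0,0) | (0,1) | (1,2) | (1,0) | (1,1)
(1,0) | (1,0) | (1,1) | (1,2) | (0,0) | (0,1) | (0,2)
(1,1) | (1,1) | (1,2) | (1,0) | (0,1) | (0,2) | (0,0)
(1,2) | (1,2) | (1,0) | (1,1) | (0,2) | (0,0) | (0,1)


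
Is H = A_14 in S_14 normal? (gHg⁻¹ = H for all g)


H = A_14 in S_14
A_14 has index 2 in S_14, and every subgroup of index 2 is normal

Yes, normal subgroup


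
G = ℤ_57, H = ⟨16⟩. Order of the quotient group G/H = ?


|⟨16⟩| = n / gcd(16, 57) = 57 / 1 = 57
H is normal (ℤ_57 is abelian).
|G/H| = |G| / |H| = 57 / 57 = 1

|G/H| = 1


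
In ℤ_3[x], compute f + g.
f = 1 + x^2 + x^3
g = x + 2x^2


Add coefficients mod 3:
x^0: 1 + 0 = 1 (mod 3)
x^1: 0 + 1 = 1 (mod 3)
x^2: 1 + 2 = 0 (mod 3)
x^3: 1 + 0 = 1 (mod 3)
Result: 1 + x + x^3

f + g = 1 + x + x^3


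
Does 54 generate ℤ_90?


g generates ℤ_n iff gcd(g, n) = 1
gcd(54, 90) = 18
Since gcd = 18 ≠ 1, ⟨54⟩ has order 5 < 90, so 54 is not a generator.

No, 54 does not generate ℤ_90


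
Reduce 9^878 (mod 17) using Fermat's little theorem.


Fermat's little theorem: if p is prime and gcd(a,p)=1, then a^(p-1) ≡ 1 (mod p)
p = 17 is prime, gcd(9,17) = 1
Reduce exponent: 878 mod 16 = 14
So 9^878 ≡ 9^14 (mod 17)
9^14 mod 17 = 4

9^878 ≡ 4 (mod 17)


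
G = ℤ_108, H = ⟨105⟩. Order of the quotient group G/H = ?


|⟨105⟩| = n / gcd(105, 108) = 108 / 3 = 36
H is normal (ℤ_108 is abelian).
|G/H| = |G| / |H| = 108 / 36 = 3

|G/H| = 3


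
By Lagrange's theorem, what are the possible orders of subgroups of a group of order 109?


Lagrange's theorem: |H| divides |G|
|G| = 109
Divisors of 109: 1, 109

Possible subgroup orders: {1, 109}


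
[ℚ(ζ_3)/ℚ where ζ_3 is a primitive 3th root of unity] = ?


[ℚ(ζ_n):ℚ] = deg Φ_n(x) = φ(n). Here φ(3) = 2

[ℚ(ζ_3)/ℚ where ζ_3 is a primitive 3th root of unity] = 2


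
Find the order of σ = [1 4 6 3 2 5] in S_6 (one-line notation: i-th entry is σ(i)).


Cycle decomposition: (2 4 3 6 5)
Cycle lengths: 5
Order = lcm(5) = 5

ord(σ) = 5


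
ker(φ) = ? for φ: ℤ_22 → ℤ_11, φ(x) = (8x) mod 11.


Kernel = preimage of identity
ker(φ) = {x ∈ ℤ_22 : 8x ≡ 0 (mod 11)}. Since 11 | 22, φ is well-defined. The kernel is the cyclic subgroup ⟨11⟩ of ℤ_22 (order 2), i.e. {0, 11}

ker(φ) = {0, 11}


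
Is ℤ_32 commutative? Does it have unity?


ℤ_32 is a commutative ring with unity 1; 32 = 2×16 is composite, so 2·16 ≡ 0 gives zero divisors (not an integral domain)
Commutative: Yes
Integral domain: No
Has unity: Yes

ℤ_32: Commutative=Yes, Unity=Yes


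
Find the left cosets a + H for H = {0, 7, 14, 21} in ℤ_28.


H = {0, 7, 14, 21}, |H| = 4
Number of cosets = |G|/|H| = 28/4 = 7
0 + H = {0, 7, 14, 21}
1 + H = {1, 8, 15, 22}
2 + H = {2, 9, 16, 23}
3 + H = {3, 10, 17, 24}
4 + H = {4, 11, 18, 25}
5 + H = {5, 12, 19, 26}
6 + H = {6, 13, 20, 27}

Cosets: 0+H={0,7,14,21}; 1+H={1,8,15,22}; 2+H={2,9,16,23}; 3+H={3,10,17,24}; 4+H={4,11,18,25}; 5+H={5,12,19,26}; 6+H={6,13,20,27}


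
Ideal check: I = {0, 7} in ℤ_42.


Check ideal conditions for I = {0, 7} in ℤ_42:
(1) I is an additive subgroup? No
(2) For r ∈ ℤ_42 and a ∈ I: r·a ∈ I? No  [counterexample: r=2, a=7, r·a mod 42 = 14 ∉ I]

No, I is not an ideal of ℤ_42


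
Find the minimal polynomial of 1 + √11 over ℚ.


Let α = 1 + √11. Then α - 1 = √11, so (α - 1)² = 11, giving α² - 2α - 10 = 0. Degree 2 and α ∉ ℚ, so this is the minimal polynomial.

Minimal polynomial: x² - 2x - 10


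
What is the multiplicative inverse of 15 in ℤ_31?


Use the extended Euclidean algorithm to write 1 = 15·s + 31·t; then s mod 31 is the inverse.
Euclidean algorithm:
  15 = 0·31 + 15
  31 = 2·15 + 1
  15 = 15·1 + 0
gcd(15,31) = 1
Back-substitution gives: 15·(-2) + 31·(1) = 1
So 15⁻¹ ≡ -2 ≡ 29 (mod 31)
Check: 15 × 29 = 435 ≡ 1 (mod 31) ✓

15⁻¹ ≡ 29 (mod 31)


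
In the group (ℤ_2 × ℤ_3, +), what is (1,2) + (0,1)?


Operation: componentwise addition mod (2, 3)
(1,2) + (0,1) = ((a₁+b₁) mod 2, (a₂+b₂) mod 3) with a = (1,2), b = (0,1)

(1,2) + (0,1) = (1,0)


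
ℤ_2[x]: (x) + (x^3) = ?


Add coefficients mod 2:
x^0: 0 + 0 = 0 (mod 2)
x^1: 1 + 0 = 1 (mod 2)
x^2: 0 + 0 = 0 (mod 2)
x^3: 0 + 1 = 1 (mod 2)
Result: x + x^3

f + g = x + x^3


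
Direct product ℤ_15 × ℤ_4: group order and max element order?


|ℤ_15 × ℤ_4| = 15 × 4 = 60
Max element order = lcm(15,4) = 60
Cyclic? Yes (gcd=1)

|ℤ_15×ℤ_4| = 60, max element order = 60


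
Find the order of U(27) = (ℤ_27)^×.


U(n) is the group of units mod n; |U(n)| = φ(n)
|U(27)| = φ(27) = 18

|U(27) = (ℤ_27)^×| = 18


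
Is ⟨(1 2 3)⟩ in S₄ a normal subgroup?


H = ⟨(1 2 3)⟩ in S₄
(1 4)(1 2 3)(1 4)⁻¹ = (4 2 3) ∉ ⟨(1 2 3)⟩

No, not a normal subgroup


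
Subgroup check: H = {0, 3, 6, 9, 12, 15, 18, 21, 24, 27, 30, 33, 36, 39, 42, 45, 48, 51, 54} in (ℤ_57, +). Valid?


Subgroup test for H = {0, 3, 6, 9, 12, 15, 18, 21, 24, 27, 30, 33, 36, 39, 42, 45, 48, 51, 54} in (ℤ_57, +):
(1) 0 ∈ H? Yes
(2) Closure: for all a,b ∈ H, (a+b) mod 57 ∈ H? Yes
(3) Inverses: for all a ∈ H, -a mod 57 ∈ H? Yes

Yes, H is a subgroup of ℤ_57


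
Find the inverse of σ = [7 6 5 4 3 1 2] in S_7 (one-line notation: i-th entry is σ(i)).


To find σ⁻¹, swap domain and range:
σ(1) = 7 → σ⁻¹(7) = 1
σ(2) = 6 → σ⁻¹(6) = 2
σ(3) = 5 → σ⁻¹(5) = 3
σ(4) = 4 → σ⁻¹(4) = 4
σ(5) = 3 → σ⁻¹(3) = 5
σ(6) = 1 → σ⁻¹(1) = 6
σ(7) = 2 → σ⁻¹(2) = 7

σ⁻¹ = [6 7 5 4 3 2 1]


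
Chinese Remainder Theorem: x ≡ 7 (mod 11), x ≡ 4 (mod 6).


m₁ = 11, m₂ = 6, gcd = 1, so CRT applies. M = m₁·m₂ = 66
Let M₁ = M/m₁ = 6, M₂ = M/m₂ = 11
Find y₁ ≡ M₁⁻¹ (mod m₁): 6⁻¹ ≡ 2 (mod 11)
Find y₂ ≡ M₂⁻¹ (mod m₂): 11⁻¹ ≡ 5 (mod 6)
x = a₁·M₁·y₁ + a₂·M₂·y₂ = 7·6·2 + 4·11·5 = 304
Reduce mod 66: x ≡ 40
Check: 40 mod 11 = 7 ✓, 40 mod 6 = 4 ✓

x ≡ 40 (mod 66)


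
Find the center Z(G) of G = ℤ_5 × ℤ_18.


Z(G) = {g ∈ G | gx = xg for all x ∈ G}
Direct product of abelian groups is abelian, so Z(G) = G

Z(ℤ_5 × ℤ_18) = ℤ_5 × ℤ_18


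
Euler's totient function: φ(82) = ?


Factor n: 82 = 2 × 41
φ(n) = n · ∏(1 - 1/p) over distinct primes p | n
φ(82) = 82 · (1 - 1/2) · (1 - 1/41) = 40

φ(82) = 40


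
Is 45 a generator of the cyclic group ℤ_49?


g generates ℤ_n iff gcd(g, n) = 1
gcd(45, 49) = 1
Since gcd = 1, 45 is a generator.

Yes, 45 generates ℤ_49


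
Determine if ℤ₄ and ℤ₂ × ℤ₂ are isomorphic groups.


Comparing ℤ₄ and ℤ₂ × ℤ₂:
ℤ₄ has an element of order 4; ℤ₂×ℤ₂ has exponent 2

No, ℤ₄ ≇ ℤ₂ × ℤ₂


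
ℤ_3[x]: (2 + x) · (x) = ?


Expand and collect like terms; reduce coefficients mod 3:
x^0: 2·0 = 0 ≡ 0 (mod 3)
x^1: 2·1 + 1·0 = 2 ≡ 2 (mod 3)
x^2: 1·1 = 1 ≡ 1 (mod 3)
Result: 2x + x^2

f · g = 2x + x^2


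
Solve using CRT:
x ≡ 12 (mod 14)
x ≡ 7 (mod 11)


m₁ = 14, m₂ = 11, gcd = 1, so CRT applies. M = m₁·m₂ = 154
Let M₁ = M/m₁ = 11, M₂ = M/m₂ = 14
Find y₁ ≡ M₁⁻¹ (mod m₁): 11⁻¹ ≡ 9 (mod 14)
Find y₂ ≡ M₂⁻¹ (mod m₂): 14⁻¹ ≡ 4 (mod 11)
x = a₁·M₁·y₁ + a₂·M₂·y₂ = 12·11·9 + 7·14·4 = 1580
Reduce mod 154: x ≡ 40
Check: 40 mod 14 = 12 ✓, 40 mod 11 = 7 ✓

x ≡ 40 (mod 154)


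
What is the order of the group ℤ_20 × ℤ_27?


|A × B| = |A| · |B|
|ℤ_20 × ℤ_27| = 20 × 27 = 540

|ℤ_20 × ℤ_27| = 540


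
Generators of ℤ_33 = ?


g generates ℤ_n iff gcd(g,n) = 1
Prime factors of 33: 3, 11
Generators are g ∈ {1,...,32} not divisible by any of these primes.
Generators: {1, 2, 4, 5, 7, 8, 10, 13, 14, 16, 17, 19, 20, 23, 25, 26, 28, 29, 31, 32}
Number of generators = φ(33) = 20

Generators of ℤ_33 = {1, 2, 4, 5, 7, 8, 10, 13, 14, 16, 17, 19, 20, 23, 25, 26, 28, 29, 31, 32}


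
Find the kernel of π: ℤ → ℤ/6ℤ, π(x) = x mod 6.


Kernel = preimage of identity
ker(π) = multiples of 6 = 6ℤ

ker(π) = 6ℤ


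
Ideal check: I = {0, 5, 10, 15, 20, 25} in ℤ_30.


Check ideal conditions for I = {0, 5, 10, 15, 20, 25} in ℤ_30:
(1) I is an additive subgroup? Yes
(2) For r ∈ ℤ_30 and a ∈ I: r·a ∈ I? Yes

Yes, I is an ideal of ℤ_30


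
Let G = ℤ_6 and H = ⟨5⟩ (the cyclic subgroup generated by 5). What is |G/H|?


|⟨5⟩| = n / gcd(5, 6) = 6 / 1 = 6
H is normal (ℤ_6 is abelian).
|G/H| = |G| / |H| = 6 / 6 = 1

|G/H| = 1


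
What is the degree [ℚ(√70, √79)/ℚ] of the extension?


[ℚ(√70,√79):ℚ] = [ℚ(√70,√79):ℚ(√70)]·[ℚ(√70):ℚ] = 2·2 = 4

[ℚ(√70, √79)/ℚ] = 4


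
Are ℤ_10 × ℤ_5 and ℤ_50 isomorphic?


Comparing ℤ_10 × ℤ_5 and ℤ_50:
gcd(10,5) = 5 ≠ 1. Max element order in ℤ_10×ℤ_5 is lcm(10,5) = 10 < 50, so it has no element of order 50

No, ℤ_10 × ℤ_5 ≇ ℤ_50


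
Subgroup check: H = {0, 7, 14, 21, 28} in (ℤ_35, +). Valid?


Subgroup test for H = {0, 7, 14, 21, 28} in (ℤ_35, +):
(1) 0 ∈ H? Yes
(2) Closure: for all a,b ∈ H, (a+b) mod 35 ∈ H? Yes
(3) Inverses: for all a ∈ H, -a mod 35 ∈ H? Yes

Yes, H is a subgroup of ℤ_35


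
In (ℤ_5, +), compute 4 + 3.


Operation: addition mod 5
4 + 3 = (a + b) mod 5 with a = 4, b = 3

4 + 3 = 2


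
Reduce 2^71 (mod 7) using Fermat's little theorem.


Fermat's little theorem: if p is prime and gcd(a,p)=1, then a^(p-1) ≡ 1 (mod p)
p = 7 is prime, gcd(2,7) = 1
Reduce exponent: 71 mod 6 = 5
So 2^71 ≡ 2^5 (mod 7)
2^5 mod 7 = 4

2^71 ≡ 4 (mod 7)


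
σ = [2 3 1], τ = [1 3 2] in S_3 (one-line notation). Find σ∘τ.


σ∘τ: apply τ first, then σ
1 →τ 1 →σ 2
2 →τ 3 →σ 1
3 →τ 2 →σ 3

σ∘τ = [2 1 3]


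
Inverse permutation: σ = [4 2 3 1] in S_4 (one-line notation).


To find σ⁻¹, swap domain and range:
σ(1) = 4 → σ⁻¹(4) = 1
σ(2) = 2 → σ⁻¹(2) = 2
σ(3) = 3 → σ⁻¹(3) = 3
σ(4) = 1 → σ⁻¹(1) = 4

σ⁻¹ = [4 2 3 1]


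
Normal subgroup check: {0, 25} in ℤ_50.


H = {0, 25} in ℤ_50
ℤ_50 is abelian; every subgroup of an abelian group is normal

Yes, normal subgroup


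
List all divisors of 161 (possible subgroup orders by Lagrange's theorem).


Lagrange's theorem: |H| divides |G|
|G| = 161
Divisors of 161: 1, 7, 23, 161

Possible subgroup orders: {1, 7, 23, 161}


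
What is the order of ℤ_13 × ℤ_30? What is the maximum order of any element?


|ℤ_13 × ℤ_30| = 13 × 30 = 390
Max element order = lcm(13,30) = 390
Cyclic? Yes (gcd=1)

|ℤ_13×ℤ_30| = 390, max element order = 390


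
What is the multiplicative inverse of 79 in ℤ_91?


Use the extended Euclidean algorithm to write 1 = 79·s + 91·t; then s mod 91 is the inverse.
Euclidean algorithm:
  79 = 0·91 + 79
  91 = 1·79 + 12
  79 = 6·12 + 7
  12 = 1·7 + 5
  7 = 1·5 + 2
  5 = 2·2 + 1
  2 = 2·1 + 0
gcd(79,91) = 1
Back-substitution gives: 79·(-38) + 91·(33) = 1
So 79⁻¹ ≡ -38 ≡ 53 (mod 91)
Check: 79 × 53 = 4187 ≡ 1 (mod 91) ✓

79⁻¹ ≡ 53 (mod 91)


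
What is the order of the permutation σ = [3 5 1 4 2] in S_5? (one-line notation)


Cycle decomposition: (1 3) (2 5)
Cycle lengths: 2, 2
Order = lcm(2, 2) = 2

ord(σ) = 2


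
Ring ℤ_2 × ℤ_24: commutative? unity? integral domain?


Direct product ring; commutative with unity (1,1); but (1,0)·(0,1) = (0,0) gives zero divisors, so not an integral domain
Commutative: Yes
Integral domain: No
Has unity: Yes

ℤ_2 × ℤ_24: Commutative=Yes, Unity=Yes


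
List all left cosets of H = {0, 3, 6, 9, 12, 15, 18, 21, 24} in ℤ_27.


H = {0, 3, 6, 9, 12, 15, 18, 21, 24}, |H| = 9
Number of cosets = |G|/|H| = 27/9 = 3
0 + H = {0, 3, 6, 9, 12, 15, 18, 21, 24}
1 + H = {1, 4, 7, 10, 13, 16, 19, 22, 25}
2 + H = {2, 5, 8, 11, 14, 17, 20, 23, 26}

Cosets: 0+H={0,3,6,9,12,15,18,21,24}; 1+H={1,4,7,10,13,16,19,22,25}; 2+H={2,5,8,11,14,17,20,23,26}


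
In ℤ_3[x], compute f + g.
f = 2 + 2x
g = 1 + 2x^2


Add coefficients mod 3:
x^0: 2 + 1 = 0 (mod 3)
x^1: 2 + 0 = 2 (mod 3)
x^2: 0 + 2 = 2 (mod 3)
Result: 2x + 2x^2

f + g = 2x + 2x^2


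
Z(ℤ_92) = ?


Z(G) = {g ∈ G | gx = xg for all x ∈ G}
ℤ_92 is abelian, so Z(G) = G

Z(ℤ_92) = ℤ_92


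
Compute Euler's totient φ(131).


Factor n: 131 = 131
φ(n) = n · ∏(1 - 1/p) over distinct primes p | n
φ(131) = 131 · (1 - 1/131) = 130

φ(131) = 130


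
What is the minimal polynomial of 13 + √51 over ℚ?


Let α = 13 + √51. Then α - 13 = √51, so (α - 13)² = 51, giving α² - 26α + 118 = 0. Degree 2 and α ∉ ℚ, so this is the minimal polynomial.

Minimal polynomial: x² - 26x + 118


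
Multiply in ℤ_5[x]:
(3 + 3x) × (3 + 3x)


Expand and collect like terms; reduce coefficients mod 5:
x^0: 3·3 = 9 ≡ 4 (mod 5)
x^1: 3·3 + 3·3 = 18 ≡ 3 (mod 5)
x^2: 3·3 = 9 ≡ 4 (mod 5)
Result: 4 + 3x + 4x^2

f · g = 4 + 3x + 4x^2


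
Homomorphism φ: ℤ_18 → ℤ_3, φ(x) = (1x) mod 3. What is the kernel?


Kernel = preimage of identity
ker(φ) = {x ∈ ℤ_18 : 1x ≡ 0 (mod 3)}. Since 3 | 18, φ is well-defined. The kernel is the cyclic subgroup ⟨3⟩ of ℤ_18 (order 6), i.e. {0, 3, 6, 9, 12, 15}

ker(φ) = {0, 3, 6, 9, 12, 15}
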